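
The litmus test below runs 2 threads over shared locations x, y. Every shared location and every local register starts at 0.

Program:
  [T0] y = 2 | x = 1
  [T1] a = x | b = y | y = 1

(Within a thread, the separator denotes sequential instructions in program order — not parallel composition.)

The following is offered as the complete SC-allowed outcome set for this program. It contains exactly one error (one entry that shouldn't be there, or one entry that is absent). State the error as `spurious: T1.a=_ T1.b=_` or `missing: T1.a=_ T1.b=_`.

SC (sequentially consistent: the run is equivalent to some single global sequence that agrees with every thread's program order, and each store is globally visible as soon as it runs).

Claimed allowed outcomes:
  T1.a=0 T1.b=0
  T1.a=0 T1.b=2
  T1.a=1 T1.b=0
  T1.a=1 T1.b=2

spurious: T1.a=1 T1.b=0

outcome vector order: (T1.a,T1.b)
[SC] allowed = {00; 02; 12}
claimed∖SC = {10}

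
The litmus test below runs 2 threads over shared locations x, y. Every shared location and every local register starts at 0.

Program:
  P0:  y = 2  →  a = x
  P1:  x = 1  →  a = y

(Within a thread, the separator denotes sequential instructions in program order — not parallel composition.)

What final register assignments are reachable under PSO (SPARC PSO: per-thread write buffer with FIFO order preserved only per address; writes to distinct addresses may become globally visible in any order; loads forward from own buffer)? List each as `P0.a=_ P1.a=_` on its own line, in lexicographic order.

outcome vector order: (P0.a,P1.a)
|PSO outcomes| = 4

P0.a=0 P1.a=0
P0.a=0 P1.a=2
P0.a=1 P1.a=0
P0.a=1 P1.a=2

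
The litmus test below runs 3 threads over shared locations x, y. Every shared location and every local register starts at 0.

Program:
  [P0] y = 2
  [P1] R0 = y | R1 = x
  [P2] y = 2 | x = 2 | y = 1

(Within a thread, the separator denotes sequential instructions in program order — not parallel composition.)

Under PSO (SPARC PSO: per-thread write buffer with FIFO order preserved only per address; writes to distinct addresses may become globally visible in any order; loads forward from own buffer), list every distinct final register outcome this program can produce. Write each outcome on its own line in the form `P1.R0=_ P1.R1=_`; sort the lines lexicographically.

P1.R0=0 P1.R1=0
P1.R0=0 P1.R1=2
P1.R0=1 P1.R1=0
P1.R0=1 P1.R1=2
P1.R0=2 P1.R1=0
P1.R0=2 P1.R1=2

outcome vector order: (P1.R0,P1.R1)
|PSO outcomes| = 6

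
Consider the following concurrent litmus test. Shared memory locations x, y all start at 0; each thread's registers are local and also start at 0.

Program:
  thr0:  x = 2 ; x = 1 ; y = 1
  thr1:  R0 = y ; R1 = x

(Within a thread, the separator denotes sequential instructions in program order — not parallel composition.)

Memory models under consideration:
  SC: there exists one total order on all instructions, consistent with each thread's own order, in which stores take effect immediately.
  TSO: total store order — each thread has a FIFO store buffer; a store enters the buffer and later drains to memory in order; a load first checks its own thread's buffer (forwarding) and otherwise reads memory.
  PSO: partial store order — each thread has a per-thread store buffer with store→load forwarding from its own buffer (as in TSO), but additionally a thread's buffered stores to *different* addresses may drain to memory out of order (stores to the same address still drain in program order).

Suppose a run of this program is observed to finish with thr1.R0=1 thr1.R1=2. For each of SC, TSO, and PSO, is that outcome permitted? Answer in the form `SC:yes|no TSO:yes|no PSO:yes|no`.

SC:no TSO:no PSO:yes

outcome vector order: (thr1.R0,thr1.R1)
SC (4): 00, 01, 02, 11
TSO (4): 00, 01, 02, 11
PSO (6): 00, 01, 02, 10, 11, 12
target 12 ∈ {PSO}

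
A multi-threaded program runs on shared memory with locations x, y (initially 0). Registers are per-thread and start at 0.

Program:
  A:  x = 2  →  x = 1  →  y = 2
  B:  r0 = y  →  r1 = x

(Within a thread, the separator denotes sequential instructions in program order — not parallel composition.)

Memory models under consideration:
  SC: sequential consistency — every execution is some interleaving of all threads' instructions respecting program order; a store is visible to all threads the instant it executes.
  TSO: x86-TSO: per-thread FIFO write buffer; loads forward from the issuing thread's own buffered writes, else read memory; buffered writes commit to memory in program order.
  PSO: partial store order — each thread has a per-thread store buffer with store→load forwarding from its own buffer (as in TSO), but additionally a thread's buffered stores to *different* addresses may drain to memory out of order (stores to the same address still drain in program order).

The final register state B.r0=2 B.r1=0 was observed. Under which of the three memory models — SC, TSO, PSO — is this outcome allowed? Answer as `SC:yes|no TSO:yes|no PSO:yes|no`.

SC:no TSO:no PSO:yes

outcome vector order: (B.r0,B.r1)
under SC → <0 0>, <0 1>, <0 2>, <2 1>
under TSO → <0 0>, <0 1>, <0 2>, <2 1>
under PSO → <0 0>, <0 1>, <0 2>, <2 0>, <2 1>, <2 2>
target <2 0> ∈ {PSO}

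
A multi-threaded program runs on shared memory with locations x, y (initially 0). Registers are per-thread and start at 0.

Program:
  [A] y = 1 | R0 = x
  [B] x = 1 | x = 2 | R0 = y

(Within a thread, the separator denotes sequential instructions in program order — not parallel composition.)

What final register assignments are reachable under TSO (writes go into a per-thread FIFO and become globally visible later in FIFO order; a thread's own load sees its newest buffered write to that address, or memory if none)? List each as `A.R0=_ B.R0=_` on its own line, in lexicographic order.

outcome vector order: (A.R0,B.R0)
|TSO outcomes| = 6

A.R0=0 B.R0=0
A.R0=0 B.R0=1
A.R0=1 B.R0=0
A.R0=1 B.R0=1
A.R0=2 B.R0=0
A.R0=2 B.R0=1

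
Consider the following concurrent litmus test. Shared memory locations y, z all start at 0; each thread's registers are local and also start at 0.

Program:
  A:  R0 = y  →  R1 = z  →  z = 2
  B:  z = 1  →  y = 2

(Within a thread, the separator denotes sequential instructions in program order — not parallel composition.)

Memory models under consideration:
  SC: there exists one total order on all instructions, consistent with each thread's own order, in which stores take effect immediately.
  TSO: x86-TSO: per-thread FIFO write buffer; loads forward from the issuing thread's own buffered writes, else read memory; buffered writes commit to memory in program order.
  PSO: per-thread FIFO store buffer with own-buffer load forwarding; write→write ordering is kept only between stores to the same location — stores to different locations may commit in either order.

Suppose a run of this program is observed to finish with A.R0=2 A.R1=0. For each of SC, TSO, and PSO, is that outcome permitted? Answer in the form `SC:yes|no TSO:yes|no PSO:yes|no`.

outcome vector order: (A.R0,A.R1)
SC: 3 outcomes — {0/0 0/1 2/1}
TSO: 3 outcomes — {0/0 0/1 2/1}
PSO: 4 outcomes — {0/0 0/1 2/0 2/1}
target 2/0 ∈ {PSO}

SC:no TSO:no PSO:yes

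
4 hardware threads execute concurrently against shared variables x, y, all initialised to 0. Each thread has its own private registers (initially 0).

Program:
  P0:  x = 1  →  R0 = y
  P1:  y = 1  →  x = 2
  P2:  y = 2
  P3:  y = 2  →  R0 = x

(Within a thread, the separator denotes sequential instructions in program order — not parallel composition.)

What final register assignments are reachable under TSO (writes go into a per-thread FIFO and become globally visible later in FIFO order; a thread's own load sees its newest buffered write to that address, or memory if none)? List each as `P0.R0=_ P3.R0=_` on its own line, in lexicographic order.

P0.R0=0 P3.R0=0
P0.R0=0 P3.R0=1
P0.R0=0 P3.R0=2
P0.R0=1 P3.R0=0
P0.R0=1 P3.R0=1
P0.R0=1 P3.R0=2
P0.R0=2 P3.R0=0
P0.R0=2 P3.R0=1
P0.R0=2 P3.R0=2

outcome vector order: (P0.R0,P3.R0)
|TSO outcomes| = 9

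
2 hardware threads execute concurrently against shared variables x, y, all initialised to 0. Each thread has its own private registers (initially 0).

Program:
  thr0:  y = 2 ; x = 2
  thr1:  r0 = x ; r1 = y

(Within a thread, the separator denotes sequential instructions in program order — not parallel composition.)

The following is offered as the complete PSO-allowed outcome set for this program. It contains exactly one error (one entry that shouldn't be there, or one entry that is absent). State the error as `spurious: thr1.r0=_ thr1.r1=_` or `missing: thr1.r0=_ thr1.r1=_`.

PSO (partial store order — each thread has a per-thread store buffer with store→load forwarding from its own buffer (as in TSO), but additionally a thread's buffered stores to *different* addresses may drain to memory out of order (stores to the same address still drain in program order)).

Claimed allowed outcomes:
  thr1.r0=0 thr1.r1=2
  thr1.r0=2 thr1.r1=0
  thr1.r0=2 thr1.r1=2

outcome vector order: (thr1.r0,thr1.r1)
under PSO → (0,0) (0,2) (2,0) (2,2)
PSO∖claimed = {(0,0)}

missing: thr1.r0=0 thr1.r1=0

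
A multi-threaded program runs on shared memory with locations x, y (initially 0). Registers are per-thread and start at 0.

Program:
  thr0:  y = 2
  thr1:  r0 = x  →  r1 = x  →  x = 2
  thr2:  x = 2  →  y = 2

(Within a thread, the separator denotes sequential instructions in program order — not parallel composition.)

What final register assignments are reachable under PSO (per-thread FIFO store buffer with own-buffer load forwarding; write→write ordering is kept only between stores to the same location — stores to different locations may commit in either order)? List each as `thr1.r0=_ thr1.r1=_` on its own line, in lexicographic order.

outcome vector order: (thr1.r0,thr1.r1)
|PSO outcomes| = 3

thr1.r0=0 thr1.r1=0
thr1.r0=0 thr1.r1=2
thr1.r0=2 thr1.r1=2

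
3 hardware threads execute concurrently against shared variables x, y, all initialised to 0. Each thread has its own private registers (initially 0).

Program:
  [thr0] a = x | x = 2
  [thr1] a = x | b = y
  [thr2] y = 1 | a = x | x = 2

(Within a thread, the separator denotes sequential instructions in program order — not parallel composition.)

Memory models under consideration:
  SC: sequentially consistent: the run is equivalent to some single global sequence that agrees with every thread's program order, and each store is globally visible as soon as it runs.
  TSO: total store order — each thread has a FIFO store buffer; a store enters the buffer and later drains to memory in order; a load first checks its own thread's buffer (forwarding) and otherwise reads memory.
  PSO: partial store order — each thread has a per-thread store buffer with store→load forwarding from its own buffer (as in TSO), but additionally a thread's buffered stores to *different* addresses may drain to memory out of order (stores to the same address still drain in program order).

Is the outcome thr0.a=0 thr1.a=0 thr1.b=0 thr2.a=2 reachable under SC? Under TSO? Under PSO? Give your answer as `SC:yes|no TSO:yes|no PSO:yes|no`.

outcome vector order: (thr0.a,thr1.a,thr1.b,thr2.a)
[SC] allowed = {(0,0,0,0); (0,0,0,2); (0,0,1,0); (0,0,1,2); (0,2,0,2); (0,2,1,0); (0,2,1,2); (2,0,0,0); (2,0,1,0); (2,2,1,0)}
[TSO] allowed = {(0,0,0,0); (0,0,0,2); (0,0,1,0); (0,0,1,2); (0,2,0,0); (0,2,0,2); (0,2,1,0); (0,2,1,2); (2,0,0,0); (2,0,1,0); (2,2,1,0)}
[PSO] allowed = {(0,0,0,0); (0,0,0,2); (0,0,1,0); (0,0,1,2); (0,2,0,0); (0,2,0,2); (0,2,1,0); (0,2,1,2); (2,0,0,0); (2,0,1,0); (2,2,0,0); (2,2,1,0)}
target (0,0,0,2) ∈ {SC,TSO,PSO}

SC:yes TSO:yes PSO:yes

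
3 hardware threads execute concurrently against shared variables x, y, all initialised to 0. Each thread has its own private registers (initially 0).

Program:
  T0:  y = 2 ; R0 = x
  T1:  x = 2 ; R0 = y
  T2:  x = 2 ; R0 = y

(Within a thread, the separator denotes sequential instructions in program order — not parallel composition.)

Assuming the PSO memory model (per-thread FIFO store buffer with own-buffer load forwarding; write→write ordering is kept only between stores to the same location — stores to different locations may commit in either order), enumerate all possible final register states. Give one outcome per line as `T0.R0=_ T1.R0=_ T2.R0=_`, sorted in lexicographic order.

T0.R0=0 T1.R0=0 T2.R0=0
T0.R0=0 T1.R0=0 T2.R0=2
T0.R0=0 T1.R0=2 T2.R0=0
T0.R0=0 T1.R0=2 T2.R0=2
T0.R0=2 T1.R0=0 T2.R0=0
T0.R0=2 T1.R0=0 T2.R0=2
T0.R0=2 T1.R0=2 T2.R0=0
T0.R0=2 T1.R0=2 T2.R0=2

outcome vector order: (T0.R0,T1.R0,T2.R0)
|PSO outcomes| = 8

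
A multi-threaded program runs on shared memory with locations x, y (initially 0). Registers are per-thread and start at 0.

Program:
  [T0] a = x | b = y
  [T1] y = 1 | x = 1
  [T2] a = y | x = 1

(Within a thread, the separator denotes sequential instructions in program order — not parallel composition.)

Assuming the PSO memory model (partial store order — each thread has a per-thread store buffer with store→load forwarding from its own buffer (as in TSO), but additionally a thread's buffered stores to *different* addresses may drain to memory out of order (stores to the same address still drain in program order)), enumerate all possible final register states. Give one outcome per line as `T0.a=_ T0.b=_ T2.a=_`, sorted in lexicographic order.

outcome vector order: (T0.a,T0.b,T2.a)
|PSO outcomes| = 8

T0.a=0 T0.b=0 T2.a=0
T0.a=0 T0.b=0 T2.a=1
T0.a=0 T0.b=1 T2.a=0
T0.a=0 T0.b=1 T2.a=1
T0.a=1 T0.b=0 T2.a=0
T0.a=1 T0.b=0 T2.a=1
T0.a=1 T0.b=1 T2.a=0
T0.a=1 T0.b=1 T2.a=1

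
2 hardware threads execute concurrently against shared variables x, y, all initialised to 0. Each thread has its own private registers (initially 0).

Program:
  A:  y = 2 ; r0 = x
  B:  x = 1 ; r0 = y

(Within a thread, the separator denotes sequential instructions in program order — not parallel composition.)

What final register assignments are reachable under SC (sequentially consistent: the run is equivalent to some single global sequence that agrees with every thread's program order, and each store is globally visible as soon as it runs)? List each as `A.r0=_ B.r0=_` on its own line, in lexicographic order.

outcome vector order: (A.r0,B.r0)
|SC outcomes| = 3

A.r0=0 B.r0=2
A.r0=1 B.r0=0
A.r0=1 B.r0=2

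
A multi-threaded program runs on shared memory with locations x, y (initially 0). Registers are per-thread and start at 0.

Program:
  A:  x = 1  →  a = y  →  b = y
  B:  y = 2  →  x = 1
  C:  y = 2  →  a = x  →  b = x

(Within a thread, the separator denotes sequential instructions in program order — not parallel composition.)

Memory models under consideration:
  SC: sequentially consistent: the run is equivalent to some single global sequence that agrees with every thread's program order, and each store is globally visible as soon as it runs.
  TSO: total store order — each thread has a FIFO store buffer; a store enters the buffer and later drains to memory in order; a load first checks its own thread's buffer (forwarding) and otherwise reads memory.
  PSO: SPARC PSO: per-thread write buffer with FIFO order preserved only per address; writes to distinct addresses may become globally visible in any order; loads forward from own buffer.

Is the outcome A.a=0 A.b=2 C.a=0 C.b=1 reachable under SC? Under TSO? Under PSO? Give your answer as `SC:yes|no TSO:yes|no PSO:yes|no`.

SC:no TSO:yes PSO:yes

outcome vector order: (A.a,A.b,C.a,C.b)
[SC] allowed = {0011 0211 2200 2201 2211}
[TSO] allowed = {0000 0001 0011 0200 0201 0211 2200 2201 2211}
[PSO] allowed = {0000 0001 0011 0200 0201 0211 2200 2201 2211}
target 0201 ∈ {TSO,PSO}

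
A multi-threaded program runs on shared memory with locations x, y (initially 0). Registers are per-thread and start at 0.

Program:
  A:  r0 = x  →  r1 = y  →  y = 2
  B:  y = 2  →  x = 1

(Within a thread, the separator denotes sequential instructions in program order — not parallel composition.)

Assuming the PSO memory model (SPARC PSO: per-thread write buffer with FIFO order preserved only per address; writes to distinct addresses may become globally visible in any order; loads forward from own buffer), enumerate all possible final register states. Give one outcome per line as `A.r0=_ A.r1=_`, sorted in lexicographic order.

outcome vector order: (A.r0,A.r1)
|PSO outcomes| = 4

A.r0=0 A.r1=0
A.r0=0 A.r1=2
A.r0=1 A.r1=0
A.r0=1 A.r1=2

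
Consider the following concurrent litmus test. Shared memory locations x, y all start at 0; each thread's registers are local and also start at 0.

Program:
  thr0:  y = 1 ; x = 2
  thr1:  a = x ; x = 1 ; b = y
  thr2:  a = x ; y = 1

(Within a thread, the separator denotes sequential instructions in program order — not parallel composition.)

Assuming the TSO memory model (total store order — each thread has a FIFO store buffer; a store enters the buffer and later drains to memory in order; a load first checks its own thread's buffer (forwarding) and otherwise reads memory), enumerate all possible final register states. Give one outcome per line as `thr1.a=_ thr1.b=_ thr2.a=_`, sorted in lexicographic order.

thr1.a=0 thr1.b=0 thr2.a=0
thr1.a=0 thr1.b=0 thr2.a=1
thr1.a=0 thr1.b=0 thr2.a=2
thr1.a=0 thr1.b=1 thr2.a=0
thr1.a=0 thr1.b=1 thr2.a=1
thr1.a=0 thr1.b=1 thr2.a=2
thr1.a=2 thr1.b=1 thr2.a=0
thr1.a=2 thr1.b=1 thr2.a=1
thr1.a=2 thr1.b=1 thr2.a=2

outcome vector order: (thr1.a,thr1.b,thr2.a)
|TSO outcomes| = 9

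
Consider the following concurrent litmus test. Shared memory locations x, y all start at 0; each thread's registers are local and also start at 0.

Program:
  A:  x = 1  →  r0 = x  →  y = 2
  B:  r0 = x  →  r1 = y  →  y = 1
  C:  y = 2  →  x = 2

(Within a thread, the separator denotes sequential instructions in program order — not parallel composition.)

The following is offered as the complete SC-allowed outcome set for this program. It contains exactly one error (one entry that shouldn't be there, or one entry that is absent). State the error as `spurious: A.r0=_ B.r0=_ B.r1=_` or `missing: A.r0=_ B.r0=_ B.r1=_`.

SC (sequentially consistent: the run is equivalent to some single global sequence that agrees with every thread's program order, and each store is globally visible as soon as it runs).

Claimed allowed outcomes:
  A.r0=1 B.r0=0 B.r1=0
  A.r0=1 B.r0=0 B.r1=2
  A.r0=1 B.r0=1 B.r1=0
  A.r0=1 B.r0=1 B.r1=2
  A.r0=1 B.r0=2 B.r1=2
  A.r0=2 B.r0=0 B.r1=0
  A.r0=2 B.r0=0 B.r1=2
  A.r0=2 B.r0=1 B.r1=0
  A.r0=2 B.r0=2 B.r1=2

missing: A.r0=2 B.r0=1 B.r1=2

outcome vector order: (A.r0,B.r0,B.r1)
SC (10): 1/0/0; 1/0/2; 1/1/0; 1/1/2; 1/2/2; 2/0/0; 2/0/2; 2/1/0; 2/1/2; 2/2/2
SC∖claimed = {2/1/2}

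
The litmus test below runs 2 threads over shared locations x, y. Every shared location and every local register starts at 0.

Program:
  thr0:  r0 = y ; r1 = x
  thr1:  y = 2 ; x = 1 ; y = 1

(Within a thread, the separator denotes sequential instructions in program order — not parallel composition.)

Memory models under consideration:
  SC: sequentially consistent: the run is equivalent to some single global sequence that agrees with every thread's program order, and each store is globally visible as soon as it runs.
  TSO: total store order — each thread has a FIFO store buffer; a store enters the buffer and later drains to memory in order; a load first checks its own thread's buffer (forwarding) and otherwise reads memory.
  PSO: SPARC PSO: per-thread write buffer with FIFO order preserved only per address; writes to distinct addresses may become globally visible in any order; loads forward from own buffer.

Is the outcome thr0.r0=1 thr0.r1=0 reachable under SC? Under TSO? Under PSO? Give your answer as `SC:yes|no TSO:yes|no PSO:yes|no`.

outcome vector order: (thr0.r0,thr0.r1)
SC (5): 00 01 11 20 21
TSO (5): 00 01 11 20 21
PSO (6): 00 01 10 11 20 21
target 10 ∈ {PSO}

SC:no TSO:no PSO:yes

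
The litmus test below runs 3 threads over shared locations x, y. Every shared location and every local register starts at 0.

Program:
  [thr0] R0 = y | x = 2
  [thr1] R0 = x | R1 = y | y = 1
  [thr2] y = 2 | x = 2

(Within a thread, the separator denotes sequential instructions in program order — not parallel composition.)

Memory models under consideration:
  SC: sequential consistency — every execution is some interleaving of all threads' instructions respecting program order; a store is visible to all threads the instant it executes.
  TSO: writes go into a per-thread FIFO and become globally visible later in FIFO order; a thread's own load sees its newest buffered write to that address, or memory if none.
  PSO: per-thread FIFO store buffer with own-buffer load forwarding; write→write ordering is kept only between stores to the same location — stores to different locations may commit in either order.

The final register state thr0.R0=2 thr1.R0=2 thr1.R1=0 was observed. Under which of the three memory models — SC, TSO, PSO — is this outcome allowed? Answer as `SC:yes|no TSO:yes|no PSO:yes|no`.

SC:no TSO:no PSO:yes

outcome vector order: (thr0.R0,thr1.R0,thr1.R1)
[SC] allowed = {<0 0 0>; <0 0 2>; <0 2 0>; <0 2 2>; <1 0 0>; <1 0 2>; <1 2 2>; <2 0 0>; <2 0 2>; <2 2 2>}
[TSO] allowed = {<0 0 0>; <0 0 2>; <0 2 0>; <0 2 2>; <1 0 0>; <1 0 2>; <1 2 2>; <2 0 0>; <2 0 2>; <2 2 2>}
[PSO] allowed = {<0 0 0>; <0 0 2>; <0 2 0>; <0 2 2>; <1 0 0>; <1 0 2>; <1 2 0>; <1 2 2>; <2 0 0>; <2 0 2>; <2 2 0>; <2 2 2>}
target <2 2 0> ∈ {PSO}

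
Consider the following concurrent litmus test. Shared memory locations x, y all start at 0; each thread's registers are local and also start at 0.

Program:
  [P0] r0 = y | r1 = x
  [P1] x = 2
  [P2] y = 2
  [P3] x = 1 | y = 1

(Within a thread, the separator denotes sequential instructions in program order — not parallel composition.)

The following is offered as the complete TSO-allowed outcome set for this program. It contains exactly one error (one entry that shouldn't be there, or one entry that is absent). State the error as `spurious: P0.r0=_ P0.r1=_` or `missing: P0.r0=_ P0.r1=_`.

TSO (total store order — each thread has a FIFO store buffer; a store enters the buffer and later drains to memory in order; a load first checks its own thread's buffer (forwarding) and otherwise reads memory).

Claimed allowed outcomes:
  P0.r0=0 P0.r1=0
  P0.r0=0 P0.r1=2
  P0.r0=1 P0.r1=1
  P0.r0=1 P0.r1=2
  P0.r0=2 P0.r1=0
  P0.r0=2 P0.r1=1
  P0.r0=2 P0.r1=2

missing: P0.r0=0 P0.r1=1

outcome vector order: (P0.r0,P0.r1)
TSO: 8 outcomes — {0/0, 0/1, 0/2, 1/1, 1/2, 2/0, 2/1, 2/2}
TSO∖claimed = {0/1}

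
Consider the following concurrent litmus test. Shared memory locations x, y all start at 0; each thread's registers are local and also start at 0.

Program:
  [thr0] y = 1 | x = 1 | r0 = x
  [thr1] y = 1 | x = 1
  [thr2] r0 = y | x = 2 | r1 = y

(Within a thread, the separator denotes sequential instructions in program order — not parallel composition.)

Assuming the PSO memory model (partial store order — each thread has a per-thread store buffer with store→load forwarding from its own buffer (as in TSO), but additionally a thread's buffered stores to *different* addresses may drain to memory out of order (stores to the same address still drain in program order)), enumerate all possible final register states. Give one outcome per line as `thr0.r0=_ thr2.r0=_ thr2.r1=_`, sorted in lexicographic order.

thr0.r0=1 thr2.r0=0 thr2.r1=0
thr0.r0=1 thr2.r0=0 thr2.r1=1
thr0.r0=1 thr2.r0=1 thr2.r1=1
thr0.r0=2 thr2.r0=0 thr2.r1=0
thr0.r0=2 thr2.r0=0 thr2.r1=1
thr0.r0=2 thr2.r0=1 thr2.r1=1

outcome vector order: (thr0.r0,thr2.r0,thr2.r1)
|PSO outcomes| = 6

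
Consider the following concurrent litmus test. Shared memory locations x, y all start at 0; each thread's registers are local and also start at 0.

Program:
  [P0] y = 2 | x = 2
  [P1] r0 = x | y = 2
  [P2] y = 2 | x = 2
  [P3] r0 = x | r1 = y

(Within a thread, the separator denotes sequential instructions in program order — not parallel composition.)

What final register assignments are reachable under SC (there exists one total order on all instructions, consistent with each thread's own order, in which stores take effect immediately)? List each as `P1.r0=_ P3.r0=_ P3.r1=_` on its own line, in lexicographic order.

outcome vector order: (P1.r0,P3.r0,P3.r1)
|SC outcomes| = 6

P1.r0=0 P3.r0=0 P3.r1=0
P1.r0=0 P3.r0=0 P3.r1=2
P1.r0=0 P3.r0=2 P3.r1=2
P1.r0=2 P3.r0=0 P3.r1=0
P1.r0=2 P3.r0=0 P3.r1=2
P1.r0=2 P3.r0=2 P3.r1=2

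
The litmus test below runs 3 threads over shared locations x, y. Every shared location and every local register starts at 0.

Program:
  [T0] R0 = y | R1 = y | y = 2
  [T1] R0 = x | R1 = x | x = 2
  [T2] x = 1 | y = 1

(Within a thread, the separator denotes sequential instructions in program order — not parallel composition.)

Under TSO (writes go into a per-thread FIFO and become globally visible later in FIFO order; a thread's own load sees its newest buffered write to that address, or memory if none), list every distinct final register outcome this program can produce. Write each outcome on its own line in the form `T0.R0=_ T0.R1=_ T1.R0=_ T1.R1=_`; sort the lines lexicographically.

outcome vector order: (T0.R0,T0.R1,T1.R0,T1.R1)
|TSO outcomes| = 9

T0.R0=0 T0.R1=0 T1.R0=0 T1.R1=0
T0.R0=0 T0.R1=0 T1.R0=0 T1.R1=1
T0.R0=0 T0.R1=0 T1.R0=1 T1.R1=1
T0.R0=0 T0.R1=1 T1.R0=0 T1.R1=0
T0.R0=0 T0.R1=1 T1.R0=0 T1.R1=1
T0.R0=0 T0.R1=1 T1.R0=1 T1.R1=1
T0.R0=1 T0.R1=1 T1.R0=0 T1.R1=0
T0.R0=1 T0.R1=1 T1.R0=0 T1.R1=1
T0.R0=1 T0.R1=1 T1.R0=1 T1.R1=1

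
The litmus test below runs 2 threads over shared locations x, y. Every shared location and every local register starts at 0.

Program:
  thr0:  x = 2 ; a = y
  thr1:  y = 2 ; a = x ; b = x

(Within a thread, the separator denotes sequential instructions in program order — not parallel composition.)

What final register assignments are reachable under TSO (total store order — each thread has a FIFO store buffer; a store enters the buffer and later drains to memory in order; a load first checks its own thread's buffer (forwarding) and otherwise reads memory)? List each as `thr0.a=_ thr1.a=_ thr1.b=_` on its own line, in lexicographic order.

outcome vector order: (thr0.a,thr1.a,thr1.b)
|TSO outcomes| = 6

thr0.a=0 thr1.a=0 thr1.b=0
thr0.a=0 thr1.a=0 thr1.b=2
thr0.a=0 thr1.a=2 thr1.b=2
thr0.a=2 thr1.a=0 thr1.b=0
thr0.a=2 thr1.a=0 thr1.b=2
thr0.a=2 thr1.a=2 thr1.b=2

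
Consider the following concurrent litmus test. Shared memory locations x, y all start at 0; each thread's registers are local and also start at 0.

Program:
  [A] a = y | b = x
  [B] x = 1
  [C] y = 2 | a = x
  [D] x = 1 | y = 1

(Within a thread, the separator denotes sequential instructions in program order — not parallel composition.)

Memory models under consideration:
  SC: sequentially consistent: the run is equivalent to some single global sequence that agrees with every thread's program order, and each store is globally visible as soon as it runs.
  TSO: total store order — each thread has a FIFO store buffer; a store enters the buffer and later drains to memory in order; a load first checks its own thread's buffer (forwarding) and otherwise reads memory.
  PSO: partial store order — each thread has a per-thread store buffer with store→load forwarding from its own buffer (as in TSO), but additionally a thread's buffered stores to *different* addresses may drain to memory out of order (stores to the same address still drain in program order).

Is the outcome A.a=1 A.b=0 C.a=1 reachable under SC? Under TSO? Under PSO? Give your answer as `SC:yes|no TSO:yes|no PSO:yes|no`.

outcome vector order: (A.a,A.b,C.a)
SC: 10 outcomes — {0/0/0 0/0/1 0/1/0 0/1/1 1/1/0 1/1/1 2/0/0 2/0/1 2/1/0 2/1/1}
TSO: 10 outcomes — {0/0/0 0/0/1 0/1/0 0/1/1 1/1/0 1/1/1 2/0/0 2/0/1 2/1/0 2/1/1}
PSO: 12 outcomes — {0/0/0 0/0/1 0/1/0 0/1/1 1/0/0 1/0/1 1/1/0 1/1/1 2/0/0 2/0/1 2/1/0 2/1/1}
target 1/0/1 ∈ {PSO}

SC:no TSO:no PSO:yes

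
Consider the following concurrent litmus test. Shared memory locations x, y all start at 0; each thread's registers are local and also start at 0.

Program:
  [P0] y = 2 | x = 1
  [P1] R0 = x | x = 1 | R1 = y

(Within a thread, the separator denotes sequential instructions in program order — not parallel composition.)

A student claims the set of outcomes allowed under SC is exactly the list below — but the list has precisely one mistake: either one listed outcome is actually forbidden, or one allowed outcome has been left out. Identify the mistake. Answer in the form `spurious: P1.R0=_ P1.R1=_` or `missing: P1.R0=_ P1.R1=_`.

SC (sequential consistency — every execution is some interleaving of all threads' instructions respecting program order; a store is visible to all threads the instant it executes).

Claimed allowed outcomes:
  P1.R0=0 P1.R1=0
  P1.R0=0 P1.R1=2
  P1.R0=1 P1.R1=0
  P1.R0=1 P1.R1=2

spurious: P1.R0=1 P1.R1=0

outcome vector order: (P1.R0,P1.R1)
[SC] allowed = {0/0, 0/2, 1/2}
claimed∖SC = {1/0}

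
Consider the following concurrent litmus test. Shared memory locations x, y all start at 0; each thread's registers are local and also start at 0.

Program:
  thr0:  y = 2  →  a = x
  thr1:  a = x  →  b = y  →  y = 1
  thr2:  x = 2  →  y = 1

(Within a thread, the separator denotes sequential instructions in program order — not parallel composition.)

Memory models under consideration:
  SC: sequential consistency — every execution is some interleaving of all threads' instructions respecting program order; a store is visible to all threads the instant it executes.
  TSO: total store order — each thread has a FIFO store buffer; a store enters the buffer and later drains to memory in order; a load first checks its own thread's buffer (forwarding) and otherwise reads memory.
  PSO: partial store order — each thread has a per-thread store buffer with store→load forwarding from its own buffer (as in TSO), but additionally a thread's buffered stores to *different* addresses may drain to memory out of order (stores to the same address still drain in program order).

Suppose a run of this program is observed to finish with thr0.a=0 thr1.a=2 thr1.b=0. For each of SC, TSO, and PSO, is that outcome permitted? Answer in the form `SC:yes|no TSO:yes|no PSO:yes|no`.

SC:no TSO:yes PSO:yes

outcome vector order: (thr0.a,thr1.a,thr1.b)
SC (11): 000 001 002 021 022 200 201 202 220 221 222
TSO (12): 000 001 002 020 021 022 200 201 202 220 221 222
PSO (12): 000 001 002 020 021 022 200 201 202 220 221 222
target 020 ∈ {TSO,PSO}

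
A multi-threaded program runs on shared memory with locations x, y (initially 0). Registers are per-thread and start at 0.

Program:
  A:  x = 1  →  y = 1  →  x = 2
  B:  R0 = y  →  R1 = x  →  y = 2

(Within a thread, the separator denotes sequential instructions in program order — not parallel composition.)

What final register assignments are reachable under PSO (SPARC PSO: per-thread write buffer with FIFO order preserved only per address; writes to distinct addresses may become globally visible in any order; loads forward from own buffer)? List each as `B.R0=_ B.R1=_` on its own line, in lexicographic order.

B.R0=0 B.R1=0
B.R0=0 B.R1=1
B.R0=0 B.R1=2
B.R0=1 B.R1=0
B.R0=1 B.R1=1
B.R0=1 B.R1=2

outcome vector order: (B.R0,B.R1)
|PSO outcomes| = 6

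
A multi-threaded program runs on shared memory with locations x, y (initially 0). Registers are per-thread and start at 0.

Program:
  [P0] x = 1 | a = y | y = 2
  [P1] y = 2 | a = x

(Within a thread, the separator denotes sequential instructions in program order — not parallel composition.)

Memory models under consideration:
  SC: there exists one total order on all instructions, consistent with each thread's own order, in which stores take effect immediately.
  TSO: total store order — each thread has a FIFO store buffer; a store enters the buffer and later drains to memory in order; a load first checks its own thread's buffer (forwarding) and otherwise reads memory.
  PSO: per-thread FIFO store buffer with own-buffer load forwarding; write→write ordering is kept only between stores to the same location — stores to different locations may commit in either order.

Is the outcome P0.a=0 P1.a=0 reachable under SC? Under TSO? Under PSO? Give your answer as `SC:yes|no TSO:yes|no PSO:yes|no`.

SC:no TSO:yes PSO:yes

outcome vector order: (P0.a,P1.a)
SC: 3 outcomes — {<0 1>, <2 0>, <2 1>}
TSO: 4 outcomes — {<0 0>, <0 1>, <2 0>, <2 1>}
PSO: 4 outcomes — {<0 0>, <0 1>, <2 0>, <2 1>}
target <0 0> ∈ {TSO,PSO}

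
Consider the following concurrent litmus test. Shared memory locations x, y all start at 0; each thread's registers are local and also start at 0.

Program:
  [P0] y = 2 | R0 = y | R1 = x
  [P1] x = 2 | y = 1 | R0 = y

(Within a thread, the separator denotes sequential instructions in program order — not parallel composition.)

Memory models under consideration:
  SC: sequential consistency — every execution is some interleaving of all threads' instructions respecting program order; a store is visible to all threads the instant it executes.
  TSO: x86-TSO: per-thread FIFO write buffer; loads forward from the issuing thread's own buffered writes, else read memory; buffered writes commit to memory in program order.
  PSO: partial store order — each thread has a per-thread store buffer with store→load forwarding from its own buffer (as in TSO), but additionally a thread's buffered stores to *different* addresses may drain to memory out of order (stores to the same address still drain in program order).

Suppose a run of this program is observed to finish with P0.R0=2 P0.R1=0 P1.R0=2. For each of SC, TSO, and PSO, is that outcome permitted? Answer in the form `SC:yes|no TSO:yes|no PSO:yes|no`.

outcome vector order: (P0.R0,P0.R1,P1.R0)
under SC → <1 2 1>; <2 0 1>; <2 2 1>; <2 2 2>
under TSO → <1 2 1>; <2 0 1>; <2 0 2>; <2 2 1>; <2 2 2>
under PSO → <1 0 1>; <1 2 1>; <2 0 1>; <2 0 2>; <2 2 1>; <2 2 2>
target <2 0 2> ∈ {TSO,PSO}

SC:no TSO:yes PSO:yes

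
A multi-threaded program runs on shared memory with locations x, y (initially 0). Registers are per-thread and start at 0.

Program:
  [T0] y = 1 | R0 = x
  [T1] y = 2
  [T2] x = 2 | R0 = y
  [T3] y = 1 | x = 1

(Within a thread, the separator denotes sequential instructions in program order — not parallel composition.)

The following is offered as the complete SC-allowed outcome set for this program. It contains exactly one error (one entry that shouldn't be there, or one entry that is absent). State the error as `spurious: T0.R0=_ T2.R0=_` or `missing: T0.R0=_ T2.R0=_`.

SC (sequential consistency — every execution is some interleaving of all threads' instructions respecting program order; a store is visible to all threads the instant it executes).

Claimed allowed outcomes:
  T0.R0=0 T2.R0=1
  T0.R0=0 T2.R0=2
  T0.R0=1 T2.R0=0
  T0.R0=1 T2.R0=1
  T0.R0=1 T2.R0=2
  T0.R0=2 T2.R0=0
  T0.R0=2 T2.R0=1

missing: T0.R0=2 T2.R0=2

outcome vector order: (T0.R0,T2.R0)
under SC → 01 02 10 11 12 20 21 22
SC∖claimed = {22}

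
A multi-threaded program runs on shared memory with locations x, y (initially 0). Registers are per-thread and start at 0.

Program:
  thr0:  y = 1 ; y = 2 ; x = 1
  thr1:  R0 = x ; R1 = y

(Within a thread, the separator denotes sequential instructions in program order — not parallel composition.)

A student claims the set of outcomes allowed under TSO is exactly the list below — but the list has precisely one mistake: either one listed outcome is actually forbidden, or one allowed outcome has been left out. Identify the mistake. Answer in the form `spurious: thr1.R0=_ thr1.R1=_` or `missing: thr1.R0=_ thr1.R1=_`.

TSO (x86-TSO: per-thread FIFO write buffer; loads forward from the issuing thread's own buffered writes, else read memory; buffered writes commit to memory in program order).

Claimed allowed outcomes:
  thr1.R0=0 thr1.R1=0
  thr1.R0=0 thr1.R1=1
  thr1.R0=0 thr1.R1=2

outcome vector order: (thr1.R0,thr1.R1)
TSO (4): <0 0>, <0 1>, <0 2>, <1 2>
TSO∖claimed = {<1 2>}

missing: thr1.R0=1 thr1.R1=2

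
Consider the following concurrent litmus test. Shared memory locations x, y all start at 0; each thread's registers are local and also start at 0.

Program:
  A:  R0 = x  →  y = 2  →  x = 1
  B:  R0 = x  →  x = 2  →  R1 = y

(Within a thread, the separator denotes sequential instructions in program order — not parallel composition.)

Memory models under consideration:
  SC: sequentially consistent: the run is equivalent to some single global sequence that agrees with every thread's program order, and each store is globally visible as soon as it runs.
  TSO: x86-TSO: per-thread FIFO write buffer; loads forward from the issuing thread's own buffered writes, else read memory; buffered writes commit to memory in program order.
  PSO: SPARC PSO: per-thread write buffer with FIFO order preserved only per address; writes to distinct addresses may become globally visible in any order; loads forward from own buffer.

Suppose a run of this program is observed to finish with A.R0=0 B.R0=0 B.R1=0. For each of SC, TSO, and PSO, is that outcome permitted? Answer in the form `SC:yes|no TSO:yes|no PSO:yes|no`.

outcome vector order: (A.R0,B.R0,B.R1)
SC (5): (0,0,0) (0,0,2) (0,1,2) (2,0,0) (2,0,2)
TSO (5): (0,0,0) (0,0,2) (0,1,2) (2,0,0) (2,0,2)
PSO (6): (0,0,0) (0,0,2) (0,1,0) (0,1,2) (2,0,0) (2,0,2)
target (0,0,0) ∈ {SC,TSO,PSO}

SC:yes TSO:yes PSO:yes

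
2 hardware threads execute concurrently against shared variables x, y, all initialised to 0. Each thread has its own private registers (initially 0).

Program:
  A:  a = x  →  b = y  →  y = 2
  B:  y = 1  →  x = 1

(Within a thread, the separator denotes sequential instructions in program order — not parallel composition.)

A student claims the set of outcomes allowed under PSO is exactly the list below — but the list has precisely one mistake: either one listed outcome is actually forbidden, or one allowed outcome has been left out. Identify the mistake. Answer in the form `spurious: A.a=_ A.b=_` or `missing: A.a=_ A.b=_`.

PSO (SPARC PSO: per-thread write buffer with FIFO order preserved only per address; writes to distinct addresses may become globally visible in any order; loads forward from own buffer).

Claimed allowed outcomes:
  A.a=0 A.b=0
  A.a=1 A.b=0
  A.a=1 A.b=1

missing: A.a=0 A.b=1

outcome vector order: (A.a,A.b)
under PSO → 00; 01; 10; 11
PSO∖claimed = {01}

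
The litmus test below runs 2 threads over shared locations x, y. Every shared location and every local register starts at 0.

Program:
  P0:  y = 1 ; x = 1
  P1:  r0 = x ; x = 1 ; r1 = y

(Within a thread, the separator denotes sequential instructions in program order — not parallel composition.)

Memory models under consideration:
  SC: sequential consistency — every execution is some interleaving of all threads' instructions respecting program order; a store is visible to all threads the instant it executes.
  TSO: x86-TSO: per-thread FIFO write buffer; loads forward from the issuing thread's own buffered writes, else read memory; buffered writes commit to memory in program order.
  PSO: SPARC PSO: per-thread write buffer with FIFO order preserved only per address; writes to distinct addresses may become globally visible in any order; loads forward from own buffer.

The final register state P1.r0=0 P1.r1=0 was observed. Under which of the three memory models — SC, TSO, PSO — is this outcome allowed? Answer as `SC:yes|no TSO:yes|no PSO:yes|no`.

SC:yes TSO:yes PSO:yes

outcome vector order: (P1.r0,P1.r1)
SC (3): <0 0>; <0 1>; <1 1>
TSO (3): <0 0>; <0 1>; <1 1>
PSO (4): <0 0>; <0 1>; <1 0>; <1 1>
target <0 0> ∈ {SC,TSO,PSO}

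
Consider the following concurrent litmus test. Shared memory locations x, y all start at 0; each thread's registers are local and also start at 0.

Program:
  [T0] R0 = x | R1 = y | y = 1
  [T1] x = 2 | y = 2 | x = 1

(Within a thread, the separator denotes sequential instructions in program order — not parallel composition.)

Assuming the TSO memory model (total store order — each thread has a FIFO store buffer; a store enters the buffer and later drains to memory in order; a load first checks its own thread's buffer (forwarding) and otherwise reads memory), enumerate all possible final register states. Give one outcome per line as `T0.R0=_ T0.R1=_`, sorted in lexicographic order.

outcome vector order: (T0.R0,T0.R1)
|TSO outcomes| = 5

T0.R0=0 T0.R1=0
T0.R0=0 T0.R1=2
T0.R0=1 T0.R1=2
T0.R0=2 T0.R1=0
T0.R0=2 T0.R1=2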